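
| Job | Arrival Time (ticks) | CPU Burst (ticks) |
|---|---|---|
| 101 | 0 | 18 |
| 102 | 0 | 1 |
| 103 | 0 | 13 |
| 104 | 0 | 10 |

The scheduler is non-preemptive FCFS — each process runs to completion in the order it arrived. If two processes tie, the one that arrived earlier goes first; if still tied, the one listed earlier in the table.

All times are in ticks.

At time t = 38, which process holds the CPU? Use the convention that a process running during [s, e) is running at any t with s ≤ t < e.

Schedule: | 101 0-18 | 102 18-19 | 103 19-32 | 104 32-42 |
Completion: 101=18  102=19  103=32  104=42

104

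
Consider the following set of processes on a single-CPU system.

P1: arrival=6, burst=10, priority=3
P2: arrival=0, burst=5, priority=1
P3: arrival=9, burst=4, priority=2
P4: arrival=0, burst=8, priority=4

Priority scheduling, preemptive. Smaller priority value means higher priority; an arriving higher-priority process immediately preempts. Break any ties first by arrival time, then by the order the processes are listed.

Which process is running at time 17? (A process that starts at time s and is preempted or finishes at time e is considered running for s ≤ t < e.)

Timeline: | P2 0-5 | P4 5-6 | P1 6-9 | P3 9-13 | P1 13-20 | P4 20-27 |
Completion: P1=20  P2=5  P3=13  P4=27
Turnaround (C−A): P1=14  P2=5  P3=4  P4=27

P1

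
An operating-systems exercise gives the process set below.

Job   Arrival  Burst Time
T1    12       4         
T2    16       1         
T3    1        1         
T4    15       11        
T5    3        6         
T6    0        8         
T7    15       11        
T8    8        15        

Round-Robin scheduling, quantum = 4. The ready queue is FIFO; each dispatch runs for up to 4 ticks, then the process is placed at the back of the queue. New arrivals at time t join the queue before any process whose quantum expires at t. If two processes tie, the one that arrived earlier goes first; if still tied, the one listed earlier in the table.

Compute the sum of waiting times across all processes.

127

Schedule: | T6 0-4 | T3 4-5 | T5 5-9 | T6 9-13 | T8 13-17 | T5 17-19 | T1 19-23 | T4 23-27 | T7 27-31 | T2 31-32 | T8 32-36 | T4 36-40 | T7 40-44 | T8 44-48 | T4 48-51 | T7 51-54 | T8 54-57 |
Completion: T1=23  T2=32  T3=5  T4=51  T5=19  T6=13  T7=54  T8=57
Turnaround (C−A): T1=11  T2=16  T3=4  T4=36  T5=16  T6=13  T7=39  T8=49
Waiting = turnaround − burst: T1=7, T2=15, T3=3, T4=25, T5=10, T6=5, T7=28, T8=34
Total waiting = 7 + 15 + 3 + 25 + 10 + 5 + 28 + 34 = 127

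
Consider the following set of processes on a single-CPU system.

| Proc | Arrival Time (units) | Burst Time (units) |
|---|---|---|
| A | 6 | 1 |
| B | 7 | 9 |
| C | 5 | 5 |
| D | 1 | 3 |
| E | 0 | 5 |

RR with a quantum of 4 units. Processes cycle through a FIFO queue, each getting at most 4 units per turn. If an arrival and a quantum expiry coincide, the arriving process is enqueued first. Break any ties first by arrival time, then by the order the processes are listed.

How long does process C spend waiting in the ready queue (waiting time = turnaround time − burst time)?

8

Gantt: | E 0-4 | D 4-7 | E 7-8 | C 8-12 | A 12-13 | B 13-17 | C 17-18 | B 18-23 |
Completion: A=13  B=23  C=18  D=7  E=8
Waiting(C) = turnaround − burst = 13 − 5 = 8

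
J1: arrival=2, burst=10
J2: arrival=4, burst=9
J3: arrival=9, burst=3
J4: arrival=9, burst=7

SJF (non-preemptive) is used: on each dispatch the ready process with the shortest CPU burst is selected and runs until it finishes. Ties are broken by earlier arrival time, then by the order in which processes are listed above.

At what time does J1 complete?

Gantt: | idle 0-2 | J1 2-12 | J3 12-15 | J4 15-22 | J2 22-31 |
Completion: J1=12  J2=31  J3=15  J4=22

12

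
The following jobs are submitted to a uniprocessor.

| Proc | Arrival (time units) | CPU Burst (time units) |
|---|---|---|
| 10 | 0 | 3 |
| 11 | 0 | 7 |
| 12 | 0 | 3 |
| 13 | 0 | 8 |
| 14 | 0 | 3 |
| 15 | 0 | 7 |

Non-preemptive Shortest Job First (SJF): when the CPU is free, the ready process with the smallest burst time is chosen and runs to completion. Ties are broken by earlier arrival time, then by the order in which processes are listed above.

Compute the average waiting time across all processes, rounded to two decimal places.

9.50

Timeline: | 10 0-3 | 12 3-6 | 14 6-9 | 11 9-16 | 15 16-23 | 13 23-31 |
Completion: 10=3  11=16  12=6  13=31  14=9  15=23
Turnaround (C−A): 10=3  11=16  12=6  13=31  14=9  15=23
Waiting times: 10=0, 11=9, 12=3, 13=23, 14=6, 15=16
Average waiting = (0+9+3+23+6+16) / 6 = 57/6 = 9.50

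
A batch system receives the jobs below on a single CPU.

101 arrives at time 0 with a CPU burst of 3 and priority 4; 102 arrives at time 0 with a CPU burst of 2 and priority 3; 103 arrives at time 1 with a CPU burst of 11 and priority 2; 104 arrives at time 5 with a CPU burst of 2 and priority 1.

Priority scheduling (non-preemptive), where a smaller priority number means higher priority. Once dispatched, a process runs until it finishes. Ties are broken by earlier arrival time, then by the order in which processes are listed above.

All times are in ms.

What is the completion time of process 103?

13

Timeline: | 102 0-2 | 103 2-13 | 104 13-15 | 101 15-18 |
Completion: 101=18  102=2  103=13  104=15
Turnaround (C−A): 101=18  102=2  103=12  104=10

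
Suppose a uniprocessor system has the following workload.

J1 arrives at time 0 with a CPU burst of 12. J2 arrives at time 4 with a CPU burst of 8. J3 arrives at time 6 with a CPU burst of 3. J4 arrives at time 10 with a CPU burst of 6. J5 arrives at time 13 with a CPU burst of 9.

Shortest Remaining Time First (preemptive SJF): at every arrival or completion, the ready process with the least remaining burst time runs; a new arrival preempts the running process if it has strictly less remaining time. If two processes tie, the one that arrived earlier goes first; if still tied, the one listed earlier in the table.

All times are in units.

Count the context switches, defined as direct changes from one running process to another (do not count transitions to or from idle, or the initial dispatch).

Timeline: | J1 0-6 | J3 6-9 | J1 9-15 | J4 15-21 | J2 21-29 | J5 29-38 |
Completion: J1=15  J2=29  J3=9  J4=21  J5=38

5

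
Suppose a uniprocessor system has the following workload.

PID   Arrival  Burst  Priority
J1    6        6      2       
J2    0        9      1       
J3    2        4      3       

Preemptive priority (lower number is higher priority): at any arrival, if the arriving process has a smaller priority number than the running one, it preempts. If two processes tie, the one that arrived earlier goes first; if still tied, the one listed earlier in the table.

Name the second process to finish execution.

J1

Gantt: | J2 0-9 | J1 9-15 | J3 15-19 |
Completion: J1=15  J2=9  J3=19
Finish order: J2 → J1 → J3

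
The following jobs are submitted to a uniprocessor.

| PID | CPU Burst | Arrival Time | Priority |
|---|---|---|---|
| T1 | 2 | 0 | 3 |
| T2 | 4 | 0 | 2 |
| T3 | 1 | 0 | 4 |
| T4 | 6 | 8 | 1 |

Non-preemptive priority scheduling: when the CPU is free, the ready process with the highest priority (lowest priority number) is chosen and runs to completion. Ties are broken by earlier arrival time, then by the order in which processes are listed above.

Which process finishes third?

T3

Schedule: | T2 0-4 | T1 4-6 | T3 6-7 | idle 7-8 | T4 8-14 |
Completion: T1=6  T2=4  T3=7  T4=14
Turnaround (C−A): T1=6  T2=4  T3=7  T4=6
Finish order: T2 → T1 → T3 → T4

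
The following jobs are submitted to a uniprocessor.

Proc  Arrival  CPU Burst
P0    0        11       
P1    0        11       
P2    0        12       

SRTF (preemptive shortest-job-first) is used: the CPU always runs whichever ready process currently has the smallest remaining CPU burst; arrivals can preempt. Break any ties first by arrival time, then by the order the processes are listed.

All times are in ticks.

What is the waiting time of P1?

11

Gantt: | P0 0-11 | P1 11-22 | P2 22-34 |
Completion: P0=11  P1=22  P2=34
Turnaround (C−A): P0=11  P1=22  P2=34
Waiting(P1) = turnaround − burst = 22 − 11 = 11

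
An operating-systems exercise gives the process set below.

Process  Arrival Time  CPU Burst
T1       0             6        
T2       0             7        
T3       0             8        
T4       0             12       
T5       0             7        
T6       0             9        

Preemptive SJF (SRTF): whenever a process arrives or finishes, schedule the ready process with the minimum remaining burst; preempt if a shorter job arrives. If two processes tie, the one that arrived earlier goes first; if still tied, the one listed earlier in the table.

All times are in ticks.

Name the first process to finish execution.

Schedule: | T1 0-6 | T2 6-13 | T5 13-20 | T3 20-28 | T6 28-37 | T4 37-49 |
Completion: T1=6  T2=13  T3=28  T4=49  T5=20  T6=37
Turnaround (C−A): T1=6  T2=13  T3=28  T4=49  T5=20  T6=37
Finish order: T1 → T2 → T5 → T3 → T6 → T4

T1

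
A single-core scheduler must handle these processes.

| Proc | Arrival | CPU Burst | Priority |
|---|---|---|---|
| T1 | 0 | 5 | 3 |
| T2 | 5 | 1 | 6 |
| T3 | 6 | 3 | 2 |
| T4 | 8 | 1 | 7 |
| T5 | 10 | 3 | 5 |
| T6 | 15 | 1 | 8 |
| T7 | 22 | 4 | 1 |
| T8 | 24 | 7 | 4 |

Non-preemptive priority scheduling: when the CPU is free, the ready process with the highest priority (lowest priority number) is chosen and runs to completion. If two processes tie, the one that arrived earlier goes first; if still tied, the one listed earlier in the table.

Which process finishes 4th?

Schedule: | T1 0-5 | T2 5-6 | T3 6-9 | T4 9-10 | T5 10-13 | idle 13-15 | T6 15-16 | idle 16-22 | T7 22-26 | T8 26-33 |
Completion: T1=5  T2=6  T3=9  T4=10  T5=13  T6=16  T7=26  T8=33
Turnaround (C−A): T1=5  T2=1  T3=3  T4=2  T5=3  T6=1  T7=4  T8=9
Finish order: T1 → T2 → T3 → T4 → T5 → T6 → T7 → T8

T4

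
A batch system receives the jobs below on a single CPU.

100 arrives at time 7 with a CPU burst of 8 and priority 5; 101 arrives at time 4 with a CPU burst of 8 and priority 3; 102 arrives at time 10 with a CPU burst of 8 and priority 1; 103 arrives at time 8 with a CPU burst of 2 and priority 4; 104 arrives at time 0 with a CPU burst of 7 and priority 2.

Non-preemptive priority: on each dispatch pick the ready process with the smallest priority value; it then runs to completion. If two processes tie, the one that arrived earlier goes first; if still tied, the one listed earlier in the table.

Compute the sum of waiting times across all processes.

41

Timeline: | 104 0-7 | 101 7-15 | 102 15-23 | 103 23-25 | 100 25-33 |
Completion: 100=33  101=15  102=23  103=25  104=7
Waiting = turnaround − burst: 100=18, 101=3, 102=5, 103=15, 104=0
Total waiting = 18 + 3 + 5 + 15 + 0 = 41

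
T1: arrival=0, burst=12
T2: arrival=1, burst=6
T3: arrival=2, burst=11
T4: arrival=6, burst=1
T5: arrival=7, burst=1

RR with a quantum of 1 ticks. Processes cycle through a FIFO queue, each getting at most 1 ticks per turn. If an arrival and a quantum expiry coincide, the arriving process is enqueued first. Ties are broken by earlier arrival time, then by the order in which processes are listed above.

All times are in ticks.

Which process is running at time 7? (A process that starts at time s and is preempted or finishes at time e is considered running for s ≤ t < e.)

T2

Timeline: | T1 0-1 | T2 1-2 | T1 2-3 | T3 3-4 | T2 4-5 | T1 5-6 | T3 6-7 | T2 7-8 | T4 8-9 | T1 9-10 | T5 10-11 | T3 11-12 | T2 12-13 | T1 13-14 | T3 14-15 | T2 15-16 | T1 16-17 | T3 17-18 | T2 18-19 | T1 19-20 | T3 20-21 | T1 21-22 | T3 22-23 | T1 23-24 | T3 24-25 | T1 25-26 | T3 26-27 | T1 27-28 | T3 28-29 | T1 29-30 | T3 30-31 |
Completion: T1=30  T2=19  T3=31  T4=9  T5=11
Turnaround (C−A): T1=30  T2=18  T3=29  T4=3  T5=4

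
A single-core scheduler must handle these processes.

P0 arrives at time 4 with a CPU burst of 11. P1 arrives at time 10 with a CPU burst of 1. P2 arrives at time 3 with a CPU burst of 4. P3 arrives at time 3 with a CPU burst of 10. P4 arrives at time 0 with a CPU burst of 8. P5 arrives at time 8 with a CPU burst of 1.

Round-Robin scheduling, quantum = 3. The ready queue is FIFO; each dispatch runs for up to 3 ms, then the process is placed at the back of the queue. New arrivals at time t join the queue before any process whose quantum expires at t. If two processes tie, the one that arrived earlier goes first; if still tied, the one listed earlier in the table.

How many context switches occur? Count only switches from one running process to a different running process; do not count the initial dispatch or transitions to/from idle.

Schedule: | P4 0-3 | P2 3-6 | P3 6-9 | P4 9-12 | P0 12-15 | P2 15-16 | P5 16-17 | P3 17-20 | P1 20-21 | P4 21-23 | P0 23-26 | P3 26-29 | P0 29-32 | P3 32-33 | P0 33-35 |
Completion: P0=35  P1=21  P2=16  P3=33  P4=23  P5=17
Turnaround (C−A): P0=31  P1=11  P2=13  P3=30  P4=23  P5=9

14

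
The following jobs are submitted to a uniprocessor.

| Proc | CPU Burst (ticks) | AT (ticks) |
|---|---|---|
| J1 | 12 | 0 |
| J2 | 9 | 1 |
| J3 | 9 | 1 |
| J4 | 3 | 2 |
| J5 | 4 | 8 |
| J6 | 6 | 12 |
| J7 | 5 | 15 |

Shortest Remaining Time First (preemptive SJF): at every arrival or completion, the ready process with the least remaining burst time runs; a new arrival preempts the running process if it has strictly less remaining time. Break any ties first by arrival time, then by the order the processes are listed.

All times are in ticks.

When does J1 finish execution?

48

Gantt: | J1 0-1 | J2 1-2 | J4 2-5 | J2 5-8 | J5 8-12 | J2 12-17 | J7 17-22 | J6 22-28 | J3 28-37 | J1 37-48 |
Completion: J1=48  J2=17  J3=37  J4=5  J5=12  J6=28  J7=22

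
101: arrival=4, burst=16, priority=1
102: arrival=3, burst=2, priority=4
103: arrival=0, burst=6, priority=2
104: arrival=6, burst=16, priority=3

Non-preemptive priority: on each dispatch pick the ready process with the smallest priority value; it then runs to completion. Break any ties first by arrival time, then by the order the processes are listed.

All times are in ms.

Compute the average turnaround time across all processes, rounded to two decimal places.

23.25

Schedule: | 103 0-6 | 101 6-22 | 104 22-38 | 102 38-40 |
Completion: 101=22  102=40  103=6  104=38
Turnaround times: 101=18, 102=37, 103=6, 104=32
Average turnaround = (18+37+6+32) / 4 = 93/4 = 23.25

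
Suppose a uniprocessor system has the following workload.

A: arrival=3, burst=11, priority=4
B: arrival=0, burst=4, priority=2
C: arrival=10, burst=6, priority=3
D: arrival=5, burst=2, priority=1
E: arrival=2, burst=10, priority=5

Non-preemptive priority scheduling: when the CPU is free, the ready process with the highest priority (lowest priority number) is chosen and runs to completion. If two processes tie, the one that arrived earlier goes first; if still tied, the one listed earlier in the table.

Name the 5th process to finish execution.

E

Timeline: | B 0-4 | A 4-15 | D 15-17 | C 17-23 | E 23-33 |
Completion: A=15  B=4  C=23  D=17  E=33
Turnaround (C−A): A=12  B=4  C=13  D=12  E=31
Finish order: B → A → D → C → E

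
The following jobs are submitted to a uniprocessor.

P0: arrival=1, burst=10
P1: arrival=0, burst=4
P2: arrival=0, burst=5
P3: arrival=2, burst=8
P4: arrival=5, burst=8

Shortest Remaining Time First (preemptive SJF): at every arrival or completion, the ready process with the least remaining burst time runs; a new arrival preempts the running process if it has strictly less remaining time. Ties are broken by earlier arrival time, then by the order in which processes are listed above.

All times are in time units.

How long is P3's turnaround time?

15

Gantt: | P1 0-4 | P2 4-9 | P3 9-17 | P4 17-25 | P0 25-35 |
Completion: P0=35  P1=4  P2=9  P3=17  P4=25
Turnaround (C−A): P0=34  P1=4  P2=9  P3=15  P4=20
Turnaround(P3) = completion − arrival = 17 − 2 = 15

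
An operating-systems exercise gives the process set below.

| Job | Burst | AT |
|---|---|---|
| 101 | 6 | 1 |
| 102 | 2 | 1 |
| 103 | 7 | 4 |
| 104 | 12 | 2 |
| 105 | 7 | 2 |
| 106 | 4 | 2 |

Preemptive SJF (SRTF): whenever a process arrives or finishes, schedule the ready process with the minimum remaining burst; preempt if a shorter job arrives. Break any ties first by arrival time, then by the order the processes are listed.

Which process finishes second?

106

Gantt: | idle 0-1 | 102 1-3 | 106 3-7 | 101 7-13 | 105 13-20 | 103 20-27 | 104 27-39 |
Completion: 101=13  102=3  103=27  104=39  105=20  106=7
Turnaround (C−A): 101=12  102=2  103=23  104=37  105=18  106=5
Finish order: 102 → 106 → 101 → 105 → 103 → 104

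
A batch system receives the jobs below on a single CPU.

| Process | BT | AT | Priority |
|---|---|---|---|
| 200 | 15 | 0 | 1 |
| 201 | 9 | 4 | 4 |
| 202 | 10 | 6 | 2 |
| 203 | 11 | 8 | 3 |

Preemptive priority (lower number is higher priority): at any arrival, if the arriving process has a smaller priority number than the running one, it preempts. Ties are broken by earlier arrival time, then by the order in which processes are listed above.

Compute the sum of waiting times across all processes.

Timeline: | 200 0-15 | 202 15-25 | 203 25-36 | 201 36-45 |
Completion: 200=15  201=45  202=25  203=36
Waiting = turnaround − burst: 200=0, 201=32, 202=9, 203=17
Total waiting = 0 + 32 + 9 + 17 = 58

58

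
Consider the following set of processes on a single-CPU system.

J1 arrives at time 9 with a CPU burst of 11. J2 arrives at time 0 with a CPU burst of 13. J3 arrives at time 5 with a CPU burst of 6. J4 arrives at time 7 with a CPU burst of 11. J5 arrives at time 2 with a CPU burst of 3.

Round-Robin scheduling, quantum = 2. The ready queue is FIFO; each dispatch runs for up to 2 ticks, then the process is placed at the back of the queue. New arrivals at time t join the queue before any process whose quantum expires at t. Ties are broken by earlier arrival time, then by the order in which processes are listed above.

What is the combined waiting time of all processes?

Gantt: | J2 0-2 | J5 2-4 | J2 4-6 | J5 6-7 | J3 7-9 | J2 9-11 | J4 11-13 | J1 13-15 | J3 15-17 | J2 17-19 | J4 19-21 | J1 21-23 | J3 23-25 | J2 25-27 | J4 27-29 | J1 29-31 | J2 31-33 | J4 33-35 | J1 35-37 | J2 37-38 | J4 38-40 | J1 40-42 | J4 42-43 | J1 43-44 |
Completion: J1=44  J2=38  J3=25  J4=43  J5=7
Turnaround (C−A): J1=35  J2=38  J3=20  J4=36  J5=5
Waiting = turnaround − burst: J1=24, J2=25, J3=14, J4=25, J5=2
Total waiting = 24 + 25 + 14 + 25 + 2 = 90

90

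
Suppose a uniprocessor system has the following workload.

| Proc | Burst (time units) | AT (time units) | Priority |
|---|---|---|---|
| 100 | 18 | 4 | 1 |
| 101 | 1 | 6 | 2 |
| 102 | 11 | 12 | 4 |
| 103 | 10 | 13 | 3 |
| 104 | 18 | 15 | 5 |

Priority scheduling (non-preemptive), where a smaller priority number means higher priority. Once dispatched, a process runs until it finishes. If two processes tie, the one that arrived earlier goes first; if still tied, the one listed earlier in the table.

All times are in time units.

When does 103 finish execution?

33

Schedule: | idle 0-4 | 100 4-22 | 101 22-23 | 103 23-33 | 102 33-44 | 104 44-62 |
Completion: 100=22  101=23  102=44  103=33  104=62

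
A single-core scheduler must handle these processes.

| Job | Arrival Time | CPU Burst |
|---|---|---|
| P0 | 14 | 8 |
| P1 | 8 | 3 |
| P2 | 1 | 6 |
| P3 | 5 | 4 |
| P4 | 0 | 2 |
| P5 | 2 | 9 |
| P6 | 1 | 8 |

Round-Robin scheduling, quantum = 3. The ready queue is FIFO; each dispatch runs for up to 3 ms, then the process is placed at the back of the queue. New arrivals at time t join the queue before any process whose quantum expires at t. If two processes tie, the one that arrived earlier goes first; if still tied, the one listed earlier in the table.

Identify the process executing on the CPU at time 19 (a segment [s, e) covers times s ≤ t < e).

P1

Timeline: | P4 0-2 | P2 2-5 | P6 5-8 | P5 8-11 | P3 11-14 | P2 14-17 | P1 17-20 | P6 20-23 | P5 23-26 | P0 26-29 | P3 29-30 | P6 30-32 | P5 32-35 | P0 35-40 |
Completion: P0=40  P1=20  P2=17  P3=30  P4=2  P5=35  P6=32
Turnaround (C−A): P0=26  P1=12  P2=16  P3=25  P4=2  P5=33  P6=31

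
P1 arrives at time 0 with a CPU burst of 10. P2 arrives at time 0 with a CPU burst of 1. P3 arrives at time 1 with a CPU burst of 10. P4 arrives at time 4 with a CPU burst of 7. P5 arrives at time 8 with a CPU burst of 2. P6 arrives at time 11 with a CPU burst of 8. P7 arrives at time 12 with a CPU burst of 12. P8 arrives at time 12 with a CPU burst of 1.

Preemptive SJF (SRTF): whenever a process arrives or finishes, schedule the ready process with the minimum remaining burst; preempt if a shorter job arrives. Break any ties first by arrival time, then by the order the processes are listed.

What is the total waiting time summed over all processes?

79

Gantt: | P2 0-1 | P1 1-8 | P5 8-10 | P1 10-13 | P8 13-14 | P4 14-21 | P6 21-29 | P3 29-39 | P7 39-51 |
Completion: P1=13  P2=1  P3=39  P4=21  P5=10  P6=29  P7=51  P8=14
Turnaround (C−A): P1=13  P2=1  P3=38  P4=17  P5=2  P6=18  P7=39  P8=2
Waiting = turnaround − burst: P1=3, P2=0, P3=28, P4=10, P5=0, P6=10, P7=27, P8=1
Total waiting = 3 + 0 + 28 + 10 + 0 + 10 + 27 + 1 = 79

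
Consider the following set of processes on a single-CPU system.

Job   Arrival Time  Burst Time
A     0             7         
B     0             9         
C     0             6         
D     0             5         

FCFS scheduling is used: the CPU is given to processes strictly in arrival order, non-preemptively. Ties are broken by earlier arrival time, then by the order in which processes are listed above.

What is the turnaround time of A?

7

Gantt: | A 0-7 | B 7-16 | C 16-22 | D 22-27 |
Completion: A=7  B=16  C=22  D=27
Turnaround (C−A): A=7  B=16  C=22  D=27
Turnaround(A) = completion − arrival = 7 − 0 = 7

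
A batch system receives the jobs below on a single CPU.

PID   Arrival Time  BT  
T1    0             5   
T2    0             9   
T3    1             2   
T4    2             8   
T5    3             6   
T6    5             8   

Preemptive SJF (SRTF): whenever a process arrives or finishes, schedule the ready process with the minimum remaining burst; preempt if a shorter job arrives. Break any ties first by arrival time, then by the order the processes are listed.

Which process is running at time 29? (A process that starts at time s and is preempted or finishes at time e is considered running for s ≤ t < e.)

Timeline: | T1 0-1 | T3 1-3 | T1 3-7 | T5 7-13 | T4 13-21 | T6 21-29 | T2 29-38 |
Completion: T1=7  T2=38  T3=3  T4=21  T5=13  T6=29
Turnaround (C−A): T1=7  T2=38  T3=2  T4=19  T5=10  T6=24

T2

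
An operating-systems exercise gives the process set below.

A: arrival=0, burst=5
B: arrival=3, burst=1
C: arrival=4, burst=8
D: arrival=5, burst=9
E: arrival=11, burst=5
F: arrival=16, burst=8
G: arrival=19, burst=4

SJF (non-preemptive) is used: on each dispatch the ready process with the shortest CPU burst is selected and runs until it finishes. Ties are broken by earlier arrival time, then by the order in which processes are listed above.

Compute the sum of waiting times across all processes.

40

Gantt: | A 0-5 | B 5-6 | C 6-14 | E 14-19 | G 19-23 | F 23-31 | D 31-40 |
Completion: A=5  B=6  C=14  D=40  E=19  F=31  G=23
Waiting = turnaround − burst: A=0, B=2, C=2, D=26, E=3, F=7, G=0
Total waiting = 0 + 2 + 2 + 26 + 3 + 7 + 0 = 40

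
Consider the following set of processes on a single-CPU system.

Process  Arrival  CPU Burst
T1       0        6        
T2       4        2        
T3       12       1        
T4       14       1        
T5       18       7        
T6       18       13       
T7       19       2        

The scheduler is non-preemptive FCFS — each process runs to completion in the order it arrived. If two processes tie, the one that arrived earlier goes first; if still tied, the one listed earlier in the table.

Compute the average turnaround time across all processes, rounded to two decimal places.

8.57

Gantt: | T1 0-6 | T2 6-8 | idle 8-12 | T3 12-13 | idle 13-14 | T4 14-15 | idle 15-18 | T5 18-25 | T6 25-38 | T7 38-40 |
Completion: T1=6  T2=8  T3=13  T4=15  T5=25  T6=38  T7=40
Turnaround (C−A): T1=6  T2=4  T3=1  T4=1  T5=7  T6=20  T7=21
Turnaround times: T1=6, T2=4, T3=1, T4=1, T5=7, T6=20, T7=21
Average turnaround = (6+4+1+1+7+20+21) / 7 = 60/7 = 8.57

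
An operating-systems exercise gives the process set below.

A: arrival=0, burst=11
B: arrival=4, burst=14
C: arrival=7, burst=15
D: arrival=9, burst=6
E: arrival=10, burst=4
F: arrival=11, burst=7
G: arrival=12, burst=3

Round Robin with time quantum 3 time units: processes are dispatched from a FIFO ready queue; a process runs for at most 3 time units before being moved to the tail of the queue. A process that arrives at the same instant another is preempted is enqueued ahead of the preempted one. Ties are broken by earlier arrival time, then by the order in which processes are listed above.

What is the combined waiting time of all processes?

Gantt: | A 0-6 | B 6-9 | A 9-12 | C 12-15 | D 15-18 | B 18-21 | E 21-24 | F 24-27 | G 27-30 | A 30-32 | C 32-35 | D 35-38 | B 38-41 | E 41-42 | F 42-45 | C 45-48 | B 48-51 | F 51-52 | C 52-55 | B 55-57 | C 57-60 |
Completion: A=32  B=57  C=60  D=38  E=42  F=52  G=30
Waiting = turnaround − burst: A=21, B=39, C=38, D=23, E=28, F=34, G=15
Total waiting = 21 + 39 + 38 + 23 + 28 + 34 + 15 = 198

198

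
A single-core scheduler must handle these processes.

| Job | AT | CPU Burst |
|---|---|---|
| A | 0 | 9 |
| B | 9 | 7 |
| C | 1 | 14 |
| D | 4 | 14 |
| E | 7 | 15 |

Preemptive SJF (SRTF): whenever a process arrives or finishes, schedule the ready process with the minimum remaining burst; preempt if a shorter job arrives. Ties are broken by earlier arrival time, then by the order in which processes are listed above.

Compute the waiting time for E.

37

Timeline: | A 0-9 | B 9-16 | C 16-30 | D 30-44 | E 44-59 |
Completion: A=9  B=16  C=30  D=44  E=59
Turnaround (C−A): A=9  B=7  C=29  D=40  E=52
Waiting(E) = turnaround − burst = 52 − 15 = 37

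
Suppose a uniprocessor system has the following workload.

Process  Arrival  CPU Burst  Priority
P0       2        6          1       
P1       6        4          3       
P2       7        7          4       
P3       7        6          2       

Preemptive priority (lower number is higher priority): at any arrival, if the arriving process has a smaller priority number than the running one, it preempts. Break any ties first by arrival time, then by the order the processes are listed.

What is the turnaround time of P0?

Schedule: | idle 0-2 | P0 2-8 | P3 8-14 | P1 14-18 | P2 18-25 |
Completion: P0=8  P1=18  P2=25  P3=14
Turnaround (C−A): P0=6  P1=12  P2=18  P3=7
Turnaround(P0) = completion − arrival = 8 − 2 = 6

6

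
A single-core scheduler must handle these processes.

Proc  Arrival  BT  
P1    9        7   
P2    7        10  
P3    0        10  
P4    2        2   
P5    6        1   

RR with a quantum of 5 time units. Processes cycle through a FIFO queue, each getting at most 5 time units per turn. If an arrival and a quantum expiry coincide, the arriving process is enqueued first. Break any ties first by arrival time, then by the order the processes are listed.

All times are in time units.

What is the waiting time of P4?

3

Schedule: | P3 0-5 | P4 5-7 | P3 7-12 | P5 12-13 | P2 13-18 | P1 18-23 | P2 23-28 | P1 28-30 |
Completion: P1=30  P2=28  P3=12  P4=7  P5=13
Turnaround (C−A): P1=21  P2=21  P3=12  P4=5  P5=7
Waiting(P4) = turnaround − burst = 5 − 2 = 3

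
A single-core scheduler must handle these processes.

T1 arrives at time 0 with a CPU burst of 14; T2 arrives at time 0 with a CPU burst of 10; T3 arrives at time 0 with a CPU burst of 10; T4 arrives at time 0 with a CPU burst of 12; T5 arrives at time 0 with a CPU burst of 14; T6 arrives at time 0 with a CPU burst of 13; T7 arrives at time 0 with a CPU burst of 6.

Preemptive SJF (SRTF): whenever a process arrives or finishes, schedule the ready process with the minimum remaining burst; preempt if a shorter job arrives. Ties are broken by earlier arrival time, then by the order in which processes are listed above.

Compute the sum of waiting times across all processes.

Schedule: | T7 0-6 | T2 6-16 | T3 16-26 | T4 26-38 | T6 38-51 | T1 51-65 | T5 65-79 |
Completion: T1=65  T2=16  T3=26  T4=38  T5=79  T6=51  T7=6
Waiting = turnaround − burst: T1=51, T2=6, T3=16, T4=26, T5=65, T6=38, T7=0
Total waiting = 51 + 6 + 16 + 26 + 65 + 38 + 0 = 202

202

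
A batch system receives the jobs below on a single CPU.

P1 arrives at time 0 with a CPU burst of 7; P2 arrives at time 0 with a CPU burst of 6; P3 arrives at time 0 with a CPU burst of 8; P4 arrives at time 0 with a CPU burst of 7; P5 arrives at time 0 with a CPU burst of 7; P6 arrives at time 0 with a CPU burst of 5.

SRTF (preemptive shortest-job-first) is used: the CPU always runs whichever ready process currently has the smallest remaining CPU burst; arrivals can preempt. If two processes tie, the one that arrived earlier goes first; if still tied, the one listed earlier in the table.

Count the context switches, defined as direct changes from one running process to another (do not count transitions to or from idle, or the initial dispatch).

5

Gantt: | P6 0-5 | P2 5-11 | P1 11-18 | P4 18-25 | P5 25-32 | P3 32-40 |
Completion: P1=18  P2=11  P3=40  P4=25  P5=32  P6=5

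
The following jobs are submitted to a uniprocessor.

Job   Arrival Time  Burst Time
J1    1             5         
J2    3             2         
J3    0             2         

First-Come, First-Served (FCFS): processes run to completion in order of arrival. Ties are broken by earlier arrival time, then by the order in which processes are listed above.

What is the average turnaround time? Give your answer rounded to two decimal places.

4.67

Gantt: | J3 0-2 | J1 2-7 | J2 7-9 |
Completion: J1=7  J2=9  J3=2
Turnaround times: J1=6, J2=6, J3=2
Average turnaround = (6+6+2) / 3 = 14/3 = 4.67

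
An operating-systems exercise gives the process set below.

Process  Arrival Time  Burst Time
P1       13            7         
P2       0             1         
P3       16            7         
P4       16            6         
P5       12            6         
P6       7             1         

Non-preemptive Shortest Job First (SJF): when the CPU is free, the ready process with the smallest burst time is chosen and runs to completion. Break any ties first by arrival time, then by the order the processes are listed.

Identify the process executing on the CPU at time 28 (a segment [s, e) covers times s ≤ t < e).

Gantt: | P2 0-1 | idle 1-7 | P6 7-8 | idle 8-12 | P5 12-18 | P4 18-24 | P1 24-31 | P3 31-38 |
Completion: P1=31  P2=1  P3=38  P4=24  P5=18  P6=8
Turnaround (C−A): P1=18  P2=1  P3=22  P4=8  P5=6  P6=1

P1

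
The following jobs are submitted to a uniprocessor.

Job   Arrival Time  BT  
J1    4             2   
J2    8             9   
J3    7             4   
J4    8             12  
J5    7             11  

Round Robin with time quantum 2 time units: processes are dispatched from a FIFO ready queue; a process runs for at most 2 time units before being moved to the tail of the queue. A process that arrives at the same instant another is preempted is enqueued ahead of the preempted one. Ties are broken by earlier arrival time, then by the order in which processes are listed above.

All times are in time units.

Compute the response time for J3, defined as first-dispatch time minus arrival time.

Timeline: | idle 0-4 | J1 4-6 | idle 6-7 | J3 7-9 | J5 9-11 | J2 11-13 | J4 13-15 | J3 15-17 | J5 17-19 | J2 19-21 | J4 21-23 | J5 23-25 | J2 25-27 | J4 27-29 | J5 29-31 | J2 31-33 | J4 33-35 | J5 35-37 | J2 37-38 | J4 38-40 | J5 40-41 | J4 41-43 |
Completion: J1=6  J2=38  J3=17  J4=43  J5=41
Turnaround (C−A): J1=2  J2=30  J3=10  J4=35  J5=34
Response(J3) = first start − arrival = 7 − 7 = 0

0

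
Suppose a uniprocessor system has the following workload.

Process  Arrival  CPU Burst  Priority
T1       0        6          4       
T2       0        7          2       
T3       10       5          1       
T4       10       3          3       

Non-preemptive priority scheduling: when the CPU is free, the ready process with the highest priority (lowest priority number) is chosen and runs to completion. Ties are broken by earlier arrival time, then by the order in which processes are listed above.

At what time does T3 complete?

18

Gantt: | T2 0-7 | T1 7-13 | T3 13-18 | T4 18-21 |
Completion: T1=13  T2=7  T3=18  T4=21
Turnaround (C−A): T1=13  T2=7  T3=8  T4=11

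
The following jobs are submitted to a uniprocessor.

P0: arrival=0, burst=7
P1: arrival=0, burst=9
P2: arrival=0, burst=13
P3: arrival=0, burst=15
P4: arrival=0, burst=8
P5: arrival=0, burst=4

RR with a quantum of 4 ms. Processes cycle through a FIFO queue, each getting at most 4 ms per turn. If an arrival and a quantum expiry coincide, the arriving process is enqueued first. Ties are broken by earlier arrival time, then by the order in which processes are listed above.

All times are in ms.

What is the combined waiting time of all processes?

191

Gantt: | P0 0-4 | P1 4-8 | P2 8-12 | P3 12-16 | P4 16-20 | P5 20-24 | P0 24-27 | P1 27-31 | P2 31-35 | P3 35-39 | P4 39-43 | P1 43-44 | P2 44-48 | P3 48-52 | P2 52-53 | P3 53-56 |
Completion: P0=27  P1=44  P2=53  P3=56  P4=43  P5=24
Turnaround (C−A): P0=27  P1=44  P2=53  P3=56  P4=43  P5=24
Waiting = turnaround − burst: P0=20, P1=35, P2=40, P3=41, P4=35, P5=20
Total waiting = 20 + 35 + 40 + 41 + 35 + 20 = 191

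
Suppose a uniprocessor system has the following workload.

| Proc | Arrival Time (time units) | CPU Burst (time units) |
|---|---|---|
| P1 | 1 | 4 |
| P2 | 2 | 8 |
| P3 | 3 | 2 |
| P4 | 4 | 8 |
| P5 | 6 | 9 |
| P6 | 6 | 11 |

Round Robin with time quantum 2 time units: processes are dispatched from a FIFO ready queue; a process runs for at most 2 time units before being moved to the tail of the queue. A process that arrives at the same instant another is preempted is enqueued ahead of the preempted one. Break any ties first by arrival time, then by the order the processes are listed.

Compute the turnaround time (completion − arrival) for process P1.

Timeline: | idle 0-1 | P1 1-3 | P2 3-5 | P3 5-7 | P1 7-9 | P4 9-11 | P2 11-13 | P5 13-15 | P6 15-17 | P4 17-19 | P2 19-21 | P5 21-23 | P6 23-25 | P4 25-27 | P2 27-29 | P5 29-31 | P6 31-33 | P4 33-35 | P5 35-37 | P6 37-39 | P5 39-40 | P6 40-43 |
Completion: P1=9  P2=29  P3=7  P4=35  P5=40  P6=43
Turnaround (C−A): P1=8  P2=27  P3=4  P4=31  P5=34  P6=37
Turnaround(P1) = completion − arrival = 9 − 1 = 8

8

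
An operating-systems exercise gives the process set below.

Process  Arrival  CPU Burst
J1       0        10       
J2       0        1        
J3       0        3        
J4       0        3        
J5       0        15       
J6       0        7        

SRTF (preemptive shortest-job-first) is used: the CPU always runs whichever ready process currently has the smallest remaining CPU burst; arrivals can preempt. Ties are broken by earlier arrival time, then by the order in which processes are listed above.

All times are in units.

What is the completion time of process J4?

7

Gantt: | J2 0-1 | J3 1-4 | J4 4-7 | J6 7-14 | J1 14-24 | J5 24-39 |
Completion: J1=24  J2=1  J3=4  J4=7  J5=39  J6=14
Turnaround (C−A): J1=24  J2=1  J3=4  J4=7  J5=39  J6=14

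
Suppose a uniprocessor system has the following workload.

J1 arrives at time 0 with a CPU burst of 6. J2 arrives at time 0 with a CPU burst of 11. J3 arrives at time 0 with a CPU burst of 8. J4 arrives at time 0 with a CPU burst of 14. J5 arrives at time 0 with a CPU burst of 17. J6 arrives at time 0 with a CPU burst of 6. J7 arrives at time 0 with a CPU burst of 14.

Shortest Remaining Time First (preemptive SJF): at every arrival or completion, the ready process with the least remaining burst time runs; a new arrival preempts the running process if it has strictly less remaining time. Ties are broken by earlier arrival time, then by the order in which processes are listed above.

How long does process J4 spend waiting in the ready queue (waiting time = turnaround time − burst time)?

Timeline: | J1 0-6 | J6 6-12 | J3 12-20 | J2 20-31 | J4 31-45 | J7 45-59 | J5 59-76 |
Completion: J1=6  J2=31  J3=20  J4=45  J5=76  J6=12  J7=59
Turnaround (C−A): J1=6  J2=31  J3=20  J4=45  J5=76  J6=12  J7=59
Waiting(J4) = turnaround − burst = 45 − 14 = 31

31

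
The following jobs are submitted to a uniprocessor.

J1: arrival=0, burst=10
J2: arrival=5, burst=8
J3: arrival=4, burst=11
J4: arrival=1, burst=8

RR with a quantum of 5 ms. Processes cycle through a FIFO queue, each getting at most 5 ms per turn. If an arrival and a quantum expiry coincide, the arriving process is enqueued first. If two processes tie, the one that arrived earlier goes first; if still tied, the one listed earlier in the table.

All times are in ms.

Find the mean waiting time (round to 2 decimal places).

19.75

Timeline: | J1 0-5 | J4 5-10 | J3 10-15 | J2 15-20 | J1 20-25 | J4 25-28 | J3 28-33 | J2 33-36 | J3 36-37 |
Completion: J1=25  J2=36  J3=37  J4=28
Turnaround (C−A): J1=25  J2=31  J3=33  J4=27
Waiting times: J1=15, J2=23, J3=22, J4=19
Average waiting = (15+23+22+19) / 4 = 79/4 = 19.75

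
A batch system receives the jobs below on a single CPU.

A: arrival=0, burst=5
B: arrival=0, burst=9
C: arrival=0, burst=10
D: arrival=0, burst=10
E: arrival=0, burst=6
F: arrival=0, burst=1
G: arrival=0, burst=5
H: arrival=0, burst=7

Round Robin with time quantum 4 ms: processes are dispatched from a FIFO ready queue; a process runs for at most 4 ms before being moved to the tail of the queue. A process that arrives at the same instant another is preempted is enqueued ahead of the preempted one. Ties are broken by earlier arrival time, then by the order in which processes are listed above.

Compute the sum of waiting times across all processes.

288

Timeline: | A 0-4 | B 4-8 | C 8-12 | D 12-16 | E 16-20 | F 20-21 | G 21-25 | H 25-29 | A 29-30 | B 30-34 | C 34-38 | D 38-42 | E 42-44 | G 44-45 | H 45-48 | B 48-49 | C 49-51 | D 51-53 |
Completion: A=30  B=49  C=51  D=53  E=44  F=21  G=45  H=48
Turnaround (C−A): A=30  B=49  C=51  D=53  E=44  F=21  G=45  H=48
Waiting = turnaround − burst: A=25, B=40, C=41, D=43, E=38, F=20, G=40, H=41
Total waiting = 25 + 40 + 41 + 43 + 38 + 20 + 40 + 41 = 288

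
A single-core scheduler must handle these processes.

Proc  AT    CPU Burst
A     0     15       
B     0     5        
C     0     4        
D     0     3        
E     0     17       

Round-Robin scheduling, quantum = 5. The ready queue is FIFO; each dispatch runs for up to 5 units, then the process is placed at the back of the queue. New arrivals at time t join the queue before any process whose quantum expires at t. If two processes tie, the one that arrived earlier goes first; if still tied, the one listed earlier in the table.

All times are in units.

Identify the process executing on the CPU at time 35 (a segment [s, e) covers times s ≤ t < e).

Gantt: | A 0-5 | B 5-10 | C 10-14 | D 14-17 | E 17-22 | A 22-27 | E 27-32 | A 32-37 | E 37-44 |
Completion: A=37  B=10  C=14  D=17  E=44
Turnaround (C−A): A=37  B=10  C=14  D=17  E=44

A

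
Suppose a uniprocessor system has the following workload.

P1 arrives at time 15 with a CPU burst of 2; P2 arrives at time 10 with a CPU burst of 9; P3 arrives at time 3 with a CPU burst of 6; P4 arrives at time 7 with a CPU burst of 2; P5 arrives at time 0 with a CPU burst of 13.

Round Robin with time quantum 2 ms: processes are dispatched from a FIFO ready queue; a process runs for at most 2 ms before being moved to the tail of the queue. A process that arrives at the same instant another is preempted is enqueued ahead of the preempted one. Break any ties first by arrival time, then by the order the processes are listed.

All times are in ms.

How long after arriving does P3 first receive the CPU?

Timeline: | P5 0-4 | P3 4-6 | P5 6-8 | P3 8-10 | P4 10-12 | P5 12-14 | P2 14-16 | P3 16-18 | P5 18-20 | P1 20-22 | P2 22-24 | P5 24-26 | P2 26-28 | P5 28-29 | P2 29-32 |
Completion: P1=22  P2=32  P3=18  P4=12  P5=29
Response(P3) = first start − arrival = 4 − 3 = 1

1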